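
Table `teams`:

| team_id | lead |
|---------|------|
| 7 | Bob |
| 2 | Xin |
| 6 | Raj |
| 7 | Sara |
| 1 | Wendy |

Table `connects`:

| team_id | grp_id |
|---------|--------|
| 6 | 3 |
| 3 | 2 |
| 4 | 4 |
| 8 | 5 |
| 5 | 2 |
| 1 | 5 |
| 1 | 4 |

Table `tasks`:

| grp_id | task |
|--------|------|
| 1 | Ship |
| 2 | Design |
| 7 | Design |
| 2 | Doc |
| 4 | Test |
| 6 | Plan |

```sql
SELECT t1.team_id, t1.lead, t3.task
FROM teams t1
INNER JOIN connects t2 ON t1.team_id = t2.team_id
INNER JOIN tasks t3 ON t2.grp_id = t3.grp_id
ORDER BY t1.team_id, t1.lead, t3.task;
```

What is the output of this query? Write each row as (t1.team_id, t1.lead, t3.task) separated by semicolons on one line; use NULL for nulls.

Step 1 — t1 INNER JOIN t2 on team_id → 3 row(s).
Then INNER JOIN `tasks t3` on grp_id: keep only rows whose t2.grp_id appears in t3.

(1, Wendy, Test)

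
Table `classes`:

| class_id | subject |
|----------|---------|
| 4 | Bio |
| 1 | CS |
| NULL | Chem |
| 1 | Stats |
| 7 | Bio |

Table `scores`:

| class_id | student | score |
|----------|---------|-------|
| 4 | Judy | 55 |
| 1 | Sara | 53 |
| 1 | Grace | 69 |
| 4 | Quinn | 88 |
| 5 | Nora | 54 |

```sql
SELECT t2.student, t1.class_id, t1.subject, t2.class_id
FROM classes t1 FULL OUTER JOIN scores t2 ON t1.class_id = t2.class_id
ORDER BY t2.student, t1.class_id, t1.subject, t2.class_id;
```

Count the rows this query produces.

FULL OUTER JOIN keeps every row from both sides; unmatched rows get NULL for the other side's columns.
Matching on t1.class_id = t2.class_id. A NULL in a compared column never satisfies the condition.
- t1[0] class_id=4 → 2 match(es) in t2 → 2 row(s).
- t1[1] class_id=1 → 2 match(es) in t2 → 2 row(s).
- t1[2] class_id=NULL → no match; kept with NULLs on the t2 side.
- t1[3] class_id=1 → 2 match(es) in t2 → 2 row(s).
- t1[4] class_id=7 → no match; kept with NULLs on the t2 side.
- 1 row(s) from t2 found no t1 partner → padded with NULL.
Total: 6 matched + 3 padded = 9 rows.

9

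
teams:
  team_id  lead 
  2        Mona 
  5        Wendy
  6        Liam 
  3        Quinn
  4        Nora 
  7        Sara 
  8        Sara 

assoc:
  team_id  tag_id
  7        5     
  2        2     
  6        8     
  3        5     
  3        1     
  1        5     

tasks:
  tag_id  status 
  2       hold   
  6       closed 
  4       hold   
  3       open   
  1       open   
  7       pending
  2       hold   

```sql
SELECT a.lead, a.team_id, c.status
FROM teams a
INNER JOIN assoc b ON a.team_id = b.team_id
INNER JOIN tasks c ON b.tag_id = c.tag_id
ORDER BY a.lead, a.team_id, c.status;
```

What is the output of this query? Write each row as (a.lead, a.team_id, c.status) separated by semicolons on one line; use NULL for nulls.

Step 1 — a INNER JOIN b on team_id → 5 row(s).
Then INNER JOIN `tasks c` on tag_id: keep only rows whose b.tag_id appears in c.

(Mona, 2, hold); (Mona, 2, hold); (Quinn, 3, open)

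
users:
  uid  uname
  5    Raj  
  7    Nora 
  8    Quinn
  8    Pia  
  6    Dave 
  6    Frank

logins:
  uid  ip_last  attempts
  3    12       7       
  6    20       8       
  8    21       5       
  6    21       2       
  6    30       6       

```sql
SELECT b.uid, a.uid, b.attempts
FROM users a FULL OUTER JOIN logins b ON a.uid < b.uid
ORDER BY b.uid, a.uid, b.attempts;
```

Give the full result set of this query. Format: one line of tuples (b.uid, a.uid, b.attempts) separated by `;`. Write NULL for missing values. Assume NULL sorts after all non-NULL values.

(3, NULL, 7); (6, 5, 2); (6, 5, 6); (6, 5, 8); (8, 5, 5); (8, 6, 5); (8, 6, 5); (8, 7, 5); (NULL, 8, NULL); (NULL, 8, NULL)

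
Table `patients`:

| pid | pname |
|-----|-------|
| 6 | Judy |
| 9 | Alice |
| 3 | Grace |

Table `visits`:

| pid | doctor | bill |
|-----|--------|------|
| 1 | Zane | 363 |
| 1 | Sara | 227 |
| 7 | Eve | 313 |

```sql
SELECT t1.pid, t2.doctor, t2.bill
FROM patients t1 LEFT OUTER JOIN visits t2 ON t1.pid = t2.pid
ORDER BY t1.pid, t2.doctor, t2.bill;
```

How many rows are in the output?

3

LEFT JOIN keeps every row from `patients`; unmatched rows get NULL for `visits`'s columns.
Matching on t1.pid = t2.pid.
- pid=6: no t2 row matches, row kept with t2 columns NULL.
- pid=9: no t2 row matches, row kept with t2 columns NULL.
- pid=3: no t2 row matches, row kept with t2 columns NULL.
Total: 0 matched + 3 padded = 3 rows.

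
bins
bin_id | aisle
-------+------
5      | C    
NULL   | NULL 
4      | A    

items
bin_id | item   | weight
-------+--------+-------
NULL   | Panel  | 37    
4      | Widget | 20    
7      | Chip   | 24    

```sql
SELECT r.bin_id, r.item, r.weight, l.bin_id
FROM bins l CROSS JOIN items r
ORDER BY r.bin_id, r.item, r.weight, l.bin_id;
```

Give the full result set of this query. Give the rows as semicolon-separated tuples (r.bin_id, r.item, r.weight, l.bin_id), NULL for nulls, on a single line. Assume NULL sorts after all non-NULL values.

(4, Widget, 20, 4); (4, Widget, 20, 5); (4, Widget, 20, NULL); (7, Chip, 24, 4); (7, Chip, 24, 5); (7, Chip, 24, NULL); (NULL, Panel, 37, 4); (NULL, Panel, 37, 5); (NULL, Panel, 37, NULL)

CROSS JOIN pairs every row of `bins` with every row of `items`: 3 × 3 = 9 rows.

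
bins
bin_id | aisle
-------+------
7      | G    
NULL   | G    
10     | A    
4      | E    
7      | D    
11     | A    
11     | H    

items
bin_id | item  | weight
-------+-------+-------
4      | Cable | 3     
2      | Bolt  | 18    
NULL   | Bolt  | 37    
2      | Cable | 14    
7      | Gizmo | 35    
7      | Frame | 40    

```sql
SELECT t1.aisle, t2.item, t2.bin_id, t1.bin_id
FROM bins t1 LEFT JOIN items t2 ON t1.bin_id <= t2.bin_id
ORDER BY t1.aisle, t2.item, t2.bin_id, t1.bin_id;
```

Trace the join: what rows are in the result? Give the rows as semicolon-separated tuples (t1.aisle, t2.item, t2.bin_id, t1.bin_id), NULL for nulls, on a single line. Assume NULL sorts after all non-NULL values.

(A, NULL, NULL, 10); (A, NULL, NULL, 11); (D, Frame, 7, 7); (D, Gizmo, 7, 7); (E, Cable, 4, 4); (E, Frame, 7, 4); (E, Gizmo, 7, 4); (G, Frame, 7, 7); (G, Gizmo, 7, 7); (G, NULL, NULL, NULL); (H, NULL, NULL, 11)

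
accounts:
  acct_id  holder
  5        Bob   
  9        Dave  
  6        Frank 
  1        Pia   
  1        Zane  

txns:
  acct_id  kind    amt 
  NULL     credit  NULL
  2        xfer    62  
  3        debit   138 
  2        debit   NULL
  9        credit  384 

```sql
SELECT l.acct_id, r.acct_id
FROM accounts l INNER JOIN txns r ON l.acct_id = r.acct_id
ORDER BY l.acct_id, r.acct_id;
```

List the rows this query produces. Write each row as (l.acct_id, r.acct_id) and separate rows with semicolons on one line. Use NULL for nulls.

(9, 9)

INNER JOIN keeps only pairs where the ON condition holds.
Matching on l.acct_id = r.acct_id. A NULL in a compared column never satisfies the condition.
- l[0] acct_id=5 → no match; dropped.
- l[1] acct_id=9 → 1 match(es) in r → 1 row(s).
- l[2] acct_id=6 → no match; dropped.
- l[3] acct_id=1 → no match; dropped.
- l[4] acct_id=1 → no match; dropped.
After projecting and ordering:
l.acct_id | r.acct_id
9 | 9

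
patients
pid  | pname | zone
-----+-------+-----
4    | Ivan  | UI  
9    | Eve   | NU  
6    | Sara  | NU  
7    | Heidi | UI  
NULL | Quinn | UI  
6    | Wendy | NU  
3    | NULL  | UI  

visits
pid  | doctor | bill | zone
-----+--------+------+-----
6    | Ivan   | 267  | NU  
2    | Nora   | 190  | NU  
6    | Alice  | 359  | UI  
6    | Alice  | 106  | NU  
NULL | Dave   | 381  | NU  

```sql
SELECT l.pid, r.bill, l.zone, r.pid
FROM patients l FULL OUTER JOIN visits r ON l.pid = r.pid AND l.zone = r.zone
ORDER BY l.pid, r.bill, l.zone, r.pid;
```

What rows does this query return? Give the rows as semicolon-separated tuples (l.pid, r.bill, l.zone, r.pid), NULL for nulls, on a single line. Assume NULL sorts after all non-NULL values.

(3, NULL, UI, NULL); (4, NULL, UI, NULL); (6, 106, NU, 6); (6, 106, NU, 6); (6, 267, NU, 6); (6, 267, NU, 6); (7, NULL, UI, NULL); (9, NULL, NU, NULL); (NULL, 190, NULL, 2); (NULL, 359, NULL, 6); (NULL, 381, NULL, NULL); (NULL, NULL, UI, NULL)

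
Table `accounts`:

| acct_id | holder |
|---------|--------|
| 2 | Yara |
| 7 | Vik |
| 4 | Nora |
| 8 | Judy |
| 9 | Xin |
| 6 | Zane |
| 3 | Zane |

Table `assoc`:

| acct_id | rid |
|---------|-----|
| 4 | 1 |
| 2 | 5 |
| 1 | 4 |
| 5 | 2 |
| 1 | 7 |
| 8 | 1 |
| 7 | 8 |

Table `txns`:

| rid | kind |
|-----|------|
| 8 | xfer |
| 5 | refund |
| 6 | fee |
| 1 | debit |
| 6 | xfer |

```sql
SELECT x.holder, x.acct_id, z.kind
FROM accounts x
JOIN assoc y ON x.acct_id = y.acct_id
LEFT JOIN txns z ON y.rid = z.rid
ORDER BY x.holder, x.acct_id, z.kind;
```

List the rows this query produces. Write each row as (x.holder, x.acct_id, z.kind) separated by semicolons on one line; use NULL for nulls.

(Judy, 8, debit); (Nora, 4, debit); (Vik, 7, xfer); (Yara, 2, refund)

Evaluate left to right. First `accounts x INNER JOIN assoc y` on acct_id: 4 row(s).
Then LEFT JOIN `txns z` on rid: each of those 4 rows is kept; rows whose y.rid has no match in z get NULL for z's columns.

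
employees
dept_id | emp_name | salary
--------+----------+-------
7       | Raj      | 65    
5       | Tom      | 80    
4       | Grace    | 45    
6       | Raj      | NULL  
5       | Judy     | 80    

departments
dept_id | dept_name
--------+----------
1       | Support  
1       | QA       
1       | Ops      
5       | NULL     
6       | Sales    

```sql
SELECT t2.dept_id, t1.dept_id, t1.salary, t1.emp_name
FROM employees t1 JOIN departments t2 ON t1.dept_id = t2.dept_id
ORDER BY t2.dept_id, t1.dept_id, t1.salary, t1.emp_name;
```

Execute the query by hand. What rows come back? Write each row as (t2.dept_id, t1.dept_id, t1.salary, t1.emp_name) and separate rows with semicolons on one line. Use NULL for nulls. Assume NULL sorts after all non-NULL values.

INNER JOIN keeps only pairs where the ON condition holds.
Matching on t1.dept_id = t2.dept_id.
Matched pairs: 3.

(5, 5, 80, Judy); (5, 5, 80, Tom); (6, 6, NULL, Raj)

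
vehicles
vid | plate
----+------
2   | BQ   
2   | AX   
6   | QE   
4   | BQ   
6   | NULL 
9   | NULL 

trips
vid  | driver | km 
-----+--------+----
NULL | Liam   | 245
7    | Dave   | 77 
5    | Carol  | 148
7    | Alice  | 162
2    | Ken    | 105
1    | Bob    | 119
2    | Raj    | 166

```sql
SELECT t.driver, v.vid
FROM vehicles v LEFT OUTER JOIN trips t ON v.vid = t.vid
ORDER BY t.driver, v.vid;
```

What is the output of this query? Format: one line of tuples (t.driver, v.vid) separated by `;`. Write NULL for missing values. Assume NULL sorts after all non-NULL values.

(Ken, 2); (Ken, 2); (Raj, 2); (Raj, 2); (NULL, 4); (NULL, 6); (NULL, 6); (NULL, 9)

LEFT JOIN keeps every row from `vehicles`; unmatched rows get NULL for `trips`'s columns.
Matching on v.vid = t.vid. A NULL in a compared column never satisfies the condition.
- v (vid=2) pairs with 2 row(s) of t.
- v (vid=2) pairs with 2 row(s) of t.
- v (vid=6) has no partner → padded with NULL.
- v (vid=4) has no partner → padded with NULL.
- v (vid=6) has no partner → padded with NULL.
- v (vid=9) has no partner → padded with NULL.
After projecting and ordering:
t.driver | v.vid
Ken | 2
Ken | 2
Raj | 2
Raj | 2
NULL | 4
NULL | 6
NULL | 6
NULL | 9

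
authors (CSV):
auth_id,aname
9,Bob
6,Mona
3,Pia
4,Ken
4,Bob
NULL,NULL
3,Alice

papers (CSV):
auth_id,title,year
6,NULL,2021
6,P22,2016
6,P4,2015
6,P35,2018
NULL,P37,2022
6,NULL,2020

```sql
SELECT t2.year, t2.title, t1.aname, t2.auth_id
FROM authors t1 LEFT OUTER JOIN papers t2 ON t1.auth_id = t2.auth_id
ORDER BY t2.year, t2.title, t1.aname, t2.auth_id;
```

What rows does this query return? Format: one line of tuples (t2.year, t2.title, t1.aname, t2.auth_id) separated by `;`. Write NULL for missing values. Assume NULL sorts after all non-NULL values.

LEFT JOIN keeps every row from `authors`; unmatched rows get NULL for `papers`'s columns.
Matching on t1.auth_id = t2.auth_id. A NULL in a compared column never satisfies the condition.
Matched pairs: 5; unmatched t1 rows kept: 6.

(2015, P4, Mona, 6); (2016, P22, Mona, 6); (2018, P35, Mona, 6); (2020, NULL, Mona, 6); (2021, NULL, Mona, 6); (NULL, NULL, Alice, NULL); (NULL, NULL, Bob, NULL); (NULL, NULL, Bob, NULL); (NULL, NULL, Ken, NULL); (NULL, NULL, Pia, NULL); (NULL, NULL, NULL, NULL)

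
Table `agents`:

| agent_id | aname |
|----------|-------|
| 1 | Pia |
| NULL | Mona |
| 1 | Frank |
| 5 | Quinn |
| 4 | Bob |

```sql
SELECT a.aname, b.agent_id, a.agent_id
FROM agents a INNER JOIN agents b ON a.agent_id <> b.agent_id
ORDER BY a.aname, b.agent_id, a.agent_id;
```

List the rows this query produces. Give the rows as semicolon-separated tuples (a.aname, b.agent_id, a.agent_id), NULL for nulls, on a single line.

INNER JOIN keeps only pairs where the ON condition holds.
Matching on a.agent_id <> b.agent_id. A NULL in a compared column never satisfies the condition.
Matched pairs: 10.

(Bob, 1, 4); (Bob, 1, 4); (Bob, 5, 4); (Frank, 4, 1); (Frank, 5, 1); (Pia, 4, 1); (Pia, 5, 1); (Quinn, 1, 5); (Quinn, 1, 5); (Quinn, 4, 5)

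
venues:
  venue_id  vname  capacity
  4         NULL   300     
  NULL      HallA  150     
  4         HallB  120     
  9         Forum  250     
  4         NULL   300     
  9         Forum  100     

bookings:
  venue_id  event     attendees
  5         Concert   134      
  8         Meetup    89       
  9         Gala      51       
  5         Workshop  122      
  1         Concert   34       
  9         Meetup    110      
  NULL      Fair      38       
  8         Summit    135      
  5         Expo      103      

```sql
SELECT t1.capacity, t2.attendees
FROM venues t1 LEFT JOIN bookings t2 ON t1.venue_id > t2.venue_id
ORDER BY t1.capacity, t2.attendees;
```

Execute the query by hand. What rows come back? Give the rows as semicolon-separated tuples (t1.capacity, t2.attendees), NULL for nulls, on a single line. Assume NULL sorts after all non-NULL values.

(100, 34); (100, 89); (100, 103); (100, 122); (100, 134); (100, 135); (120, 34); (150, NULL); (250, 34); (250, 89); (250, 103); (250, 122); (250, 134); (250, 135); (300, 34); (300, 34)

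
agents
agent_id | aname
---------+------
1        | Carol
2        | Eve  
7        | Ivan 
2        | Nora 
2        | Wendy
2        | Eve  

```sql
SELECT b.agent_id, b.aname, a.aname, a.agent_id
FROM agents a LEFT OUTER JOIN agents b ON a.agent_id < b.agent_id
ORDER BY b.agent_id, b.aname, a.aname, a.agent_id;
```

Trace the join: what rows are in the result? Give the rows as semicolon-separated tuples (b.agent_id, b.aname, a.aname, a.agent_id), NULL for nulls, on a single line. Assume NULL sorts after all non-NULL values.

(2, Eve, Carol, 1); (2, Eve, Carol, 1); (2, Nora, Carol, 1); (2, Wendy, Carol, 1); (7, Ivan, Carol, 1); (7, Ivan, Eve, 2); (7, Ivan, Eve, 2); (7, Ivan, Nora, 2); (7, Ivan, Wendy, 2); (NULL, NULL, Ivan, 7)

LEFT JOIN keeps every row from `agents a`; unmatched rows get NULL for `agents b`'s columns.
Matching on a.agent_id < b.agent_id.
- a row (agent_id=1): matches 5 b row(s) → 5 output row(s).
- a row (agent_id=2): matches 1 b row(s) → 1 output row(s).
- a row (agent_id=7): no match → kept, b columns NULL.
- a row (agent_id=2): matches 1 b row(s) → 1 output row(s).
- a row (agent_id=2): matches 1 b row(s) → 1 output row(s).
- a row (agent_id=2): matches 1 b row(s) → 1 output row(s).
After projecting and ordering:
b.agent_id | b.aname | a.aname | a.agent_id
2 | Eve | Carol | 1
2 | Eve | Carol | 1
2 | Nora | Carol | 1
2 | Wendy | Carol | 1
7 | Ivan | Carol | 1
7 | Ivan | Eve | 2
7 | Ivan | Eve | 2
7 | Ivan | Nora | 2
7 | Ivan | Wendy | 2
NULL | NULL | Ivan | 7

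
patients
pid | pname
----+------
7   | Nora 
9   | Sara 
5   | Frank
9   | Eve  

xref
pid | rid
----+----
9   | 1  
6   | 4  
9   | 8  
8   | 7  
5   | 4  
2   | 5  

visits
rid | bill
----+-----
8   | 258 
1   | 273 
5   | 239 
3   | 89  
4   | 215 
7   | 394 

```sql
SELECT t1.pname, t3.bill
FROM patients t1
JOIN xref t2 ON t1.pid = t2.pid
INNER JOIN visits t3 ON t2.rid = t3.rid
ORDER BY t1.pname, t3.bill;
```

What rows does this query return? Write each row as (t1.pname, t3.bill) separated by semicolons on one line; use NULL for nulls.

Step 1 — t1 INNER JOIN t2 on pid → 5 row(s).
Then INNER JOIN `visits t3` on rid: keep only rows whose t2.rid appears in t3.

(Eve, 258); (Eve, 273); (Frank, 215); (Sara, 258); (Sara, 273)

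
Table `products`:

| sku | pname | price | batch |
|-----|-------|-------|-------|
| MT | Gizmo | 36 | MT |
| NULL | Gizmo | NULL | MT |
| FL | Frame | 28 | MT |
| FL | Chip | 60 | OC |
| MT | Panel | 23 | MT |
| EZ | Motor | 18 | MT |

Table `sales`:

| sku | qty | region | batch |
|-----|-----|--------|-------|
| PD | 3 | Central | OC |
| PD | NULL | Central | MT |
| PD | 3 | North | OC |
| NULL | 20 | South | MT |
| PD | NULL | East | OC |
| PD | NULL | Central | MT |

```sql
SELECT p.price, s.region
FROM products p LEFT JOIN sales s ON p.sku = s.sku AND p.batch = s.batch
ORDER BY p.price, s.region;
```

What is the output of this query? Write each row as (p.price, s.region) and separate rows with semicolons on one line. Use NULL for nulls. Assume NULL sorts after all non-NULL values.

(18, NULL); (23, NULL); (28, NULL); (36, NULL); (60, NULL); (NULL, NULL)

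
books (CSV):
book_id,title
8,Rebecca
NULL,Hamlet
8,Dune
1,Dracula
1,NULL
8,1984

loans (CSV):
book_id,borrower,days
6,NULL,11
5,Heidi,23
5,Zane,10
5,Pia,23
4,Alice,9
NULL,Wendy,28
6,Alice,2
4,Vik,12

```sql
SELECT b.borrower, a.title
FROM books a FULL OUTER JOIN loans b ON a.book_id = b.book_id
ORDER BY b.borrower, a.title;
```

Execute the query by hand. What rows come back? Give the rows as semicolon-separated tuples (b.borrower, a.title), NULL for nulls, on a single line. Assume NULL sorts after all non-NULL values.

FULL OUTER JOIN keeps every row from both sides; unmatched rows get NULL for the other side's columns.
Matching on a.book_id = b.book_id. A NULL in a compared column never satisfies the condition.
Matched pairs: 0; unmatched a rows kept: 6; unmatched b rows kept: 8.

(Alice, NULL); (Alice, NULL); (Heidi, NULL); (Pia, NULL); (Vik, NULL); (Wendy, NULL); (Zane, NULL); (NULL, 1984); (NULL, Dracula); (NULL, Dune); (NULL, Hamlet); (NULL, Rebecca); (NULL, NULL); (NULL, NULL)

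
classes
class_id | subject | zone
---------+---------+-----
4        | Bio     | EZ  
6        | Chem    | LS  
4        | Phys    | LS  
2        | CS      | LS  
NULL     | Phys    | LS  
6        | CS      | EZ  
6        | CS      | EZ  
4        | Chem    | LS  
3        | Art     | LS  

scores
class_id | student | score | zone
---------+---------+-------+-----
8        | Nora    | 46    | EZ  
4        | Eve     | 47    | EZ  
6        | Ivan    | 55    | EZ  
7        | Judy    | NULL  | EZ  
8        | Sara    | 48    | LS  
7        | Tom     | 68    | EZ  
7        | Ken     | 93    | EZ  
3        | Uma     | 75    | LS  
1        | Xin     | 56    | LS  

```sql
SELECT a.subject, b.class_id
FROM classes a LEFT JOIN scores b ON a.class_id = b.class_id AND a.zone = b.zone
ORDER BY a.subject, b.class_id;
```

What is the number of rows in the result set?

LEFT JOIN keeps every row from `classes`; unmatched rows get NULL for `scores`'s columns.
Matching on a.class_id = b.class_id AND a.zone = b.zone. A NULL in a compared column never satisfies the condition.
- a[0] class_id=4, zone=EZ → 1 match(es) in b → 1 row(s).
- a[1] class_id=6, zone=LS → no match; kept with NULLs on the b side.
- a[2] class_id=4, zone=LS → no match; kept with NULLs on the b side.
- a[3] class_id=2, zone=LS → no match; kept with NULLs on the b side.
- a[4] class_id=NULL, zone=LS → no match; kept with NULLs on the b side.
- a[5] class_id=6, zone=EZ → 1 match(es) in b → 1 row(s).
- a[6] class_id=6, zone=EZ → 1 match(es) in b → 1 row(s).
- a[7] class_id=4, zone=LS → no match; kept with NULLs on the b side.
- a[8] class_id=3, zone=LS → 1 match(es) in b → 1 row(s).
Total: 4 matched + 5 padded = 9 rows.

9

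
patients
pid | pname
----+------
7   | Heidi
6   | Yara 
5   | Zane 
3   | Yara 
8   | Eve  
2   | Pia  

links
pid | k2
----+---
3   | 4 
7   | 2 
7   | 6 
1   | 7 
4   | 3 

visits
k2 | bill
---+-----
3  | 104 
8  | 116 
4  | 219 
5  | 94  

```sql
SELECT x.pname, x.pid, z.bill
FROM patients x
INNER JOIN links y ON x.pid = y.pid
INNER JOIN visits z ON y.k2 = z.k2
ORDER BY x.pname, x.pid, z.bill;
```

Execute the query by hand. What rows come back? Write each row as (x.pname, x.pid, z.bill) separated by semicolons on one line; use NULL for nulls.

Evaluate left to right. First `patients x INNER JOIN links y` on pid: 3 row(s).
Then INNER JOIN `visits z` on k2: keep only rows whose y.k2 appears in z.

(Yara, 3, 219)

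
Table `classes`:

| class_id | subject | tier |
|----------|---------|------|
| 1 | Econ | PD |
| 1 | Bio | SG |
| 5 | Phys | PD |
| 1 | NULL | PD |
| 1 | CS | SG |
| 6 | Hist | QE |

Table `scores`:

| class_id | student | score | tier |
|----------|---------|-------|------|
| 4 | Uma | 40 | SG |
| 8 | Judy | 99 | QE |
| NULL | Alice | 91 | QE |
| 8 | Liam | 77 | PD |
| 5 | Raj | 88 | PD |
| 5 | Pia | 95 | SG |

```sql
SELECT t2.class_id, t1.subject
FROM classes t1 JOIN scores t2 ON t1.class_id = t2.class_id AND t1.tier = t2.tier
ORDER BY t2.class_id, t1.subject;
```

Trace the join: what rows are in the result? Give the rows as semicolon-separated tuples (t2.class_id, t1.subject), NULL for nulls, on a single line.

INNER JOIN keeps only pairs where the ON condition holds.
Matching on t1.class_id = t2.class_id AND t1.tier = t2.tier. A NULL in a compared column never satisfies the condition.
- t1 row (class_id=1, tier=PD): no match → dropped.
- t1 row (class_id=1, tier=SG): no match → dropped.
- t1 row (class_id=5, tier=PD): matches 1 t2 row(s) → 1 output row(s).
- t1 row (class_id=1, tier=PD): no match → dropped.
- t1 row (class_id=1, tier=SG): no match → dropped.
- t1 row (class_id=6, tier=QE): no match → dropped.
After projecting and ordering:
t2.class_id | t1.subject
5 | Phys

(5, Phys)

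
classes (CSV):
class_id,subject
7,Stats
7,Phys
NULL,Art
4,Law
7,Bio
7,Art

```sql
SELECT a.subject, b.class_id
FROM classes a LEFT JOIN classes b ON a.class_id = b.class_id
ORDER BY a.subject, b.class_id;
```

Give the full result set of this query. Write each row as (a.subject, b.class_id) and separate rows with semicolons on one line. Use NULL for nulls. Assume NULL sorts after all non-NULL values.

LEFT JOIN keeps every row from `classes a`; unmatched rows get NULL for `classes b`'s columns.
Matching on a.class_id = b.class_id. A NULL in a compared column never satisfies the condition.
Matched pairs: 17; unmatched a rows kept: 1.

(Art, 7); (Art, 7); (Art, 7); (Art, 7); (Art, NULL); (Bio, 7); (Bio, 7); (Bio, 7); (Bio, 7); (Law, 4); (Phys, 7); (Phys, 7); (Phys, 7); (Phys, 7); (Stats, 7); (Stats, 7); (Stats, 7); (Stats, 7)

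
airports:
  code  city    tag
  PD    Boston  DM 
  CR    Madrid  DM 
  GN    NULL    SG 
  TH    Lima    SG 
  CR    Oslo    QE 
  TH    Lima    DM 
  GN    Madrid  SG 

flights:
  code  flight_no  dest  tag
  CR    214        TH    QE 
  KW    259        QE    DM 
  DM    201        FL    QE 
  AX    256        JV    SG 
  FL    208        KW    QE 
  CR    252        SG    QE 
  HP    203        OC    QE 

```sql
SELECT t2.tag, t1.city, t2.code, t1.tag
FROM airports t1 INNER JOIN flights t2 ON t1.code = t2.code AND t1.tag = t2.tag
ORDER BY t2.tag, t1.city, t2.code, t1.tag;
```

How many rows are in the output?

2

INNER JOIN keeps only pairs where the ON condition holds.
Matching on t1.code = t2.code AND t1.tag = t2.tag.
Matched pairs: 2.
Total: 2 rows.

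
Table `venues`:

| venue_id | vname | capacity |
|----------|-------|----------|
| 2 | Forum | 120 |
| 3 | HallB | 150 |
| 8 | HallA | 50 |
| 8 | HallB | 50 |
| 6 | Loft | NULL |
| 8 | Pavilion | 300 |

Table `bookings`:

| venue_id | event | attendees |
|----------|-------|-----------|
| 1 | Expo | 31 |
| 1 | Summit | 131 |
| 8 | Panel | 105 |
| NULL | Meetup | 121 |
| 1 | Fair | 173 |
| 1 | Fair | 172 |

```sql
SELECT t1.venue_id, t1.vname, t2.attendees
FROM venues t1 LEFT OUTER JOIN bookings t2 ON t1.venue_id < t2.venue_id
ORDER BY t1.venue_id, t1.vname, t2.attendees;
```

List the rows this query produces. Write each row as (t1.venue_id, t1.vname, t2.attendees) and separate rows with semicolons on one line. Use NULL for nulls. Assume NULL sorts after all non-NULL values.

(2, Forum, 105); (3, HallB, 105); (6, Loft, 105); (8, HallA, NULL); (8, HallB, NULL); (8, Pavilion, NULL)

LEFT JOIN keeps every row from `venues`; unmatched rows get NULL for `bookings`'s columns.
Matching on t1.venue_id < t2.venue_id. A NULL in a compared column never satisfies the condition.
- t1 row (venue_id=2): matches 1 t2 row(s) → 1 output row(s).
- t1 row (venue_id=3): matches 1 t2 row(s) → 1 output row(s).
- t1 row (venue_id=8): no match → kept, t2 columns NULL.
- t1 row (venue_id=8): no match → kept, t2 columns NULL.
- t1 row (venue_id=6): matches 1 t2 row(s) → 1 output row(s).
- t1 row (venue_id=8): no match → kept, t2 columns NULL.
After projecting and ordering:
t1.venue_id | t1.vname | t2.attendees
2 | Forum | 105
3 | HallB | 105
6 | Loft | 105
8 | HallA | NULL
8 | HallB | NULL
8 | Pavilion | NULL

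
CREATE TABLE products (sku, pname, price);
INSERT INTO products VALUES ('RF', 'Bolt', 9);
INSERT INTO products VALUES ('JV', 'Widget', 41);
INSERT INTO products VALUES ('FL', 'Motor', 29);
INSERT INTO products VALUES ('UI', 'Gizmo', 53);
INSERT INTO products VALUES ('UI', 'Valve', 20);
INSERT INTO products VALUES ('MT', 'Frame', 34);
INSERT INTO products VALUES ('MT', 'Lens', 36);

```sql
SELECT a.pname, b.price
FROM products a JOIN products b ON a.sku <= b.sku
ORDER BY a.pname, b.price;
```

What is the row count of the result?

INNER JOIN keeps only pairs where the ON condition holds.
Matching on a.sku <= b.sku.
Matched pairs: 30.
Total: 30 rows.

30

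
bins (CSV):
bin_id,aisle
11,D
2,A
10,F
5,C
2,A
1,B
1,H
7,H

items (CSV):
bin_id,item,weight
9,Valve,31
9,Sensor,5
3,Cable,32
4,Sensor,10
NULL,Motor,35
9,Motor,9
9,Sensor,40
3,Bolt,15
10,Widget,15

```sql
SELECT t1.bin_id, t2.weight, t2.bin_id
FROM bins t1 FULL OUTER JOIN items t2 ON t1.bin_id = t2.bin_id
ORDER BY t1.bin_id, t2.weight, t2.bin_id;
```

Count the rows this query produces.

FULL OUTER JOIN keeps every row from both sides; unmatched rows get NULL for the other side's columns.
Matching on t1.bin_id = t2.bin_id. A NULL in a compared column never satisfies the condition.
Matched pairs: 1; unmatched t1 rows kept: 7; unmatched t2 rows kept: 8.
Total: 1 matched + 15 padded = 16 rows.

16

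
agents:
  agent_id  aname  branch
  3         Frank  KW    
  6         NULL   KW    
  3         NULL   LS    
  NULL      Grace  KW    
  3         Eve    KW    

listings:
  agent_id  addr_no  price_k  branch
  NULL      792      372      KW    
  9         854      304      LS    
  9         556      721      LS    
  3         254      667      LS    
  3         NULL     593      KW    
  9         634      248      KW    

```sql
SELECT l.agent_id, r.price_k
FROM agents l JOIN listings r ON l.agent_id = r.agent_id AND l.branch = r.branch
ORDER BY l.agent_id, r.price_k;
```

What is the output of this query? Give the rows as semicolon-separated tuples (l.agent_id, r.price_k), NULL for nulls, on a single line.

INNER JOIN keeps only pairs where the ON condition holds.
Matching on l.agent_id = r.agent_id AND l.branch = r.branch. A NULL in a compared column never satisfies the condition.
Matched pairs: 3.

(3, 593); (3, 593); (3, 667)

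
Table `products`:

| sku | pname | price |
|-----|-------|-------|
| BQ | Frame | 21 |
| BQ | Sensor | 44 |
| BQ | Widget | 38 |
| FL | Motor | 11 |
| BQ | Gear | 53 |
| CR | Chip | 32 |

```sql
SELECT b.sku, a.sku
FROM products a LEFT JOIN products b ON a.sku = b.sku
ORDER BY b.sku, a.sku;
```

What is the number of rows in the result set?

LEFT JOIN keeps every row from `products a`; unmatched rows get NULL for `products b`'s columns.
Matching on a.sku = b.sku.
- a row (sku=BQ): matches 4 b row(s) → 4 output row(s).
- a row (sku=BQ): matches 4 b row(s) → 4 output row(s).
- a row (sku=BQ): matches 4 b row(s) → 4 output row(s).
- a row (sku=FL): matches 1 b row(s) → 1 output row(s).
- a row (sku=BQ): matches 4 b row(s) → 4 output row(s).
- a row (sku=CR): matches 1 b row(s) → 1 output row(s).
Total: 18 rows.

18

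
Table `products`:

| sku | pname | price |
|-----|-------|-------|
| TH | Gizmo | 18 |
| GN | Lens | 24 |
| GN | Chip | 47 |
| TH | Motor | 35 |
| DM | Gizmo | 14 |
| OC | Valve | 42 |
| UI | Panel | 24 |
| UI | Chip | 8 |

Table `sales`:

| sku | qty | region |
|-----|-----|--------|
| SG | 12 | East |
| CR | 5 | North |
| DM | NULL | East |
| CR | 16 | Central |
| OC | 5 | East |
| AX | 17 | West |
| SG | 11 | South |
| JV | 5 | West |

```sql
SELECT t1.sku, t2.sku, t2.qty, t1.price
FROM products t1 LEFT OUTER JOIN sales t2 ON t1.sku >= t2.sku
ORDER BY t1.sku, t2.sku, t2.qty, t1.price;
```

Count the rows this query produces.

50

LEFT JOIN keeps every row from `products`; unmatched rows get NULL for `sales`'s columns.
Matching on t1.sku >= t2.sku.
- sku=TH: 8 matching t2 row(s), so 8 row(s) emitted.
- sku=GN: 4 matching t2 row(s), so 4 row(s) emitted.
- sku=GN: 4 matching t2 row(s), so 4 row(s) emitted.
- sku=TH: 8 matching t2 row(s), so 8 row(s) emitted.
- sku=DM: 4 matching t2 row(s), so 4 row(s) emitted.
- sku=OC: 6 matching t2 row(s), so 6 row(s) emitted.
- sku=UI: 8 matching t2 row(s), so 8 row(s) emitted.
- sku=UI: 8 matching t2 row(s), so 8 row(s) emitted.
Total: 50 rows.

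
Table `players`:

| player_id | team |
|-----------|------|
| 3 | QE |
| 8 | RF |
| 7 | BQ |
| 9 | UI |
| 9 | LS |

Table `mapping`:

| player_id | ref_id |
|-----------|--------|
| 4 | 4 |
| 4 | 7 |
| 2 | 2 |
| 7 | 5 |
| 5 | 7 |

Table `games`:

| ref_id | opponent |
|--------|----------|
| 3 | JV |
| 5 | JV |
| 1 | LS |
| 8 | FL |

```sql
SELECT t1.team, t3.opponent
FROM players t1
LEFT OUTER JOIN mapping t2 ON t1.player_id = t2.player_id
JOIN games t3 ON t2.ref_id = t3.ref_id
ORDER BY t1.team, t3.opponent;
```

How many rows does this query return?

1

Joins associate left-to-right: players LEFT JOIN mapping on player_id gives 5 intermediate row(s).
Then INNER JOIN `games t3` on ref_id: keep only rows whose t2.ref_id appears in t3.
Result: 1 row(s).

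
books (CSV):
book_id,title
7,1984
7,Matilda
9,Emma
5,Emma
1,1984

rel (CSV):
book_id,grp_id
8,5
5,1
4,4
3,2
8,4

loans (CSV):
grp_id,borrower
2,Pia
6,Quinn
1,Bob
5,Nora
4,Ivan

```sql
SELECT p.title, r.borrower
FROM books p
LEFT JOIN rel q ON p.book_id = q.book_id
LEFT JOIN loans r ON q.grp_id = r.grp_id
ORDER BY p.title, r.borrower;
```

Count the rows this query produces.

Evaluate left to right. First `books p LEFT JOIN rel q` on book_id: 5 row(s).
Then LEFT JOIN `loans r` on grp_id: each of those 5 rows is kept; rows whose q.grp_id has no match in r get NULL for r's columns.
Result: 5 row(s).

5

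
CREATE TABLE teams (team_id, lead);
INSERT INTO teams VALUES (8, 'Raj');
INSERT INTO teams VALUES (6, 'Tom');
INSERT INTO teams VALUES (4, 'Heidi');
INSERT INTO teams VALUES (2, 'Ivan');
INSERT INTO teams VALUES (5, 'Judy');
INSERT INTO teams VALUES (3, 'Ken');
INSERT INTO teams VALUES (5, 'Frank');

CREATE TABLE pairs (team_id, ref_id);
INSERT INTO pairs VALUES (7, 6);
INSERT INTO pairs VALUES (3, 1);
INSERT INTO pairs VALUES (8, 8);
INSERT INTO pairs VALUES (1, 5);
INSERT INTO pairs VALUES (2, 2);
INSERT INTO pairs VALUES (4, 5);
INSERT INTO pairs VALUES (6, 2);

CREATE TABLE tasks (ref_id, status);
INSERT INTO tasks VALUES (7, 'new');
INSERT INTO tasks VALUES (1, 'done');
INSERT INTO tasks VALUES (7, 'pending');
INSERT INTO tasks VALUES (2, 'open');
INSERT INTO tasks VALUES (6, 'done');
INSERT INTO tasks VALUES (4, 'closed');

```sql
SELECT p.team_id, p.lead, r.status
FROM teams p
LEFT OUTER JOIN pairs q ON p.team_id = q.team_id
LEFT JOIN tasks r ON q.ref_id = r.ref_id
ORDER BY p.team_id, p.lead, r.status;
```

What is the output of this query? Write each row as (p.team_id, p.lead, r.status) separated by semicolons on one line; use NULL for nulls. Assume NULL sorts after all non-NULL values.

(2, Ivan, open); (3, Ken, done); (4, Heidi, NULL); (5, Frank, NULL); (5, Judy, NULL); (6, Tom, open); (8, Raj, NULL)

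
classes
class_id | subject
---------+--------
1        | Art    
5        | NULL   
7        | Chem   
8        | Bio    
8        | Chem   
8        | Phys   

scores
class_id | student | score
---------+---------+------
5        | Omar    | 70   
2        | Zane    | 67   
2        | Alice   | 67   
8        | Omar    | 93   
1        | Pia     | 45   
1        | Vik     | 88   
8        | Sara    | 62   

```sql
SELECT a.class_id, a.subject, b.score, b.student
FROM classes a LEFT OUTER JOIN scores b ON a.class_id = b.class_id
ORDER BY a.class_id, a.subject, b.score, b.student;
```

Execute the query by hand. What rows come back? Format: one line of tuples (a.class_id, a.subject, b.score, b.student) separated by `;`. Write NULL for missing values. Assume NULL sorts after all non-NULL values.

LEFT JOIN keeps every row from `classes`; unmatched rows get NULL for `scores`'s columns.
Matching on a.class_id = b.class_id.
- a (class_id=1) pairs with 2 row(s) of b.
- a (class_id=5) pairs with 1 row(s) of b.
- a (class_id=7) has no partner → padded with NULL.
- a (class_id=8) pairs with 2 row(s) of b.
- a (class_id=8) pairs with 2 row(s) of b.
- a (class_id=8) pairs with 2 row(s) of b.
After projecting and ordering:
a.class_id | a.subject | b.score | b.student
1 | Art | 45 | Pia
1 | Art | 88 | Vik
5 | NULL | 70 | Omar
7 | Chem | NULL | NULL
8 | Bio | 62 | Sara
8 | Bio | 93 | Omar
8 | Chem | 62 | Sara
8 | Chem | 93 | Omar
8 | Phys | 62 | Sara
8 | Phys | 93 | Omar

(1, Art, 45, Pia); (1, Art, 88, Vik); (5, NULL, 70, Omar); (7, Chem, NULL, NULL); (8, Bio, 62, Sara); (8, Bio, 93, Omar); (8, Chem, 62, Sara); (8, Chem, 93, Omar); (8, Phys, 62, Sara); (8, Phys, 93, Omar)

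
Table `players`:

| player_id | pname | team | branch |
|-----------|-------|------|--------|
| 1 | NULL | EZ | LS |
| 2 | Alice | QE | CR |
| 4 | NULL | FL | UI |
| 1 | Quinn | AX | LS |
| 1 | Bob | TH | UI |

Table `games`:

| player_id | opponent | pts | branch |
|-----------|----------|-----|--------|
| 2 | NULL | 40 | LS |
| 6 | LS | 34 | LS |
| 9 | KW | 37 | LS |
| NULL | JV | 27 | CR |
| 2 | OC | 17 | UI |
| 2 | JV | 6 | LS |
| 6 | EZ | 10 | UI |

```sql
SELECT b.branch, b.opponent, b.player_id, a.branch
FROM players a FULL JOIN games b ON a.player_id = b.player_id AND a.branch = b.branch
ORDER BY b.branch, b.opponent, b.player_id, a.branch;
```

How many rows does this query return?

12

FULL OUTER JOIN keeps every row from both sides; unmatched rows get NULL for the other side's columns.
Matching on a.player_id = b.player_id AND a.branch = b.branch. A NULL in a compared column never satisfies the condition.
- a[0] player_id=1, branch=LS → no match; kept with NULLs on the b side.
- a[1] player_id=2, branch=CR → no match; kept with NULLs on the b side.
- a[2] player_id=4, branch=UI → no match; kept with NULLs on the b side.
- a[3] player_id=1, branch=LS → no match; kept with NULLs on the b side.
- a[4] player_id=1, branch=UI → no match; kept with NULLs on the b side.
- plus 7 unmatched b row(s), each kept with NULL a columns.
Total: 0 matched + 12 padded = 12 rows.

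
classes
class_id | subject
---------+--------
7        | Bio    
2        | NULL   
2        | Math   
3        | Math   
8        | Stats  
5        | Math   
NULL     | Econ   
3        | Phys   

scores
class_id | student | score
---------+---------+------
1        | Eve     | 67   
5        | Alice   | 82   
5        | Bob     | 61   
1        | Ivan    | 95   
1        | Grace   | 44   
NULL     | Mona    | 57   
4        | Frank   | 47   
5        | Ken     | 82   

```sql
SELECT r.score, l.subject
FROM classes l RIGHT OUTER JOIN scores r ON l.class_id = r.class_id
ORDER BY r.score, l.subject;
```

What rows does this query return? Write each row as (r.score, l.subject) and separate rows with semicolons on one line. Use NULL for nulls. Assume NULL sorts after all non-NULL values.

RIGHT JOIN keeps every row from `scores`; unmatched rows get NULL for `classes`'s columns.
Matching on l.class_id = r.class_id. A NULL in a compared column never satisfies the condition.
Matched pairs: 3; unmatched r rows kept: 5.

(44, NULL); (47, NULL); (57, NULL); (61, Math); (67, NULL); (82, Math); (82, Math); (95, NULL)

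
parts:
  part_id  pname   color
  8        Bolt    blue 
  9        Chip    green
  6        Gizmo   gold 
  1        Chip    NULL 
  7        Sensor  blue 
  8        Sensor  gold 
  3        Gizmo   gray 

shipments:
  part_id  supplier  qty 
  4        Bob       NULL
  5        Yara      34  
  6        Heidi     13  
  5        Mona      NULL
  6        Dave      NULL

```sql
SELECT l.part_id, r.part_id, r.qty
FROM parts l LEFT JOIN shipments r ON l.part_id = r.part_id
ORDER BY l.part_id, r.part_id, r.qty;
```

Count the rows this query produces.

8

LEFT JOIN keeps every row from `parts`; unmatched rows get NULL for `shipments`'s columns.
Matching on l.part_id = r.part_id.
- l (part_id=8) has no partner → padded with NULL.
- l (part_id=9) has no partner → padded with NULL.
- l (part_id=6) pairs with 2 row(s) of r.
- l (part_id=1) has no partner → padded with NULL.
- l (part_id=7) has no partner → padded with NULL.
- l (part_id=8) has no partner → padded with NULL.
- l (part_id=3) has no partner → padded with NULL.
Total: 2 matched + 6 padded = 8 rows.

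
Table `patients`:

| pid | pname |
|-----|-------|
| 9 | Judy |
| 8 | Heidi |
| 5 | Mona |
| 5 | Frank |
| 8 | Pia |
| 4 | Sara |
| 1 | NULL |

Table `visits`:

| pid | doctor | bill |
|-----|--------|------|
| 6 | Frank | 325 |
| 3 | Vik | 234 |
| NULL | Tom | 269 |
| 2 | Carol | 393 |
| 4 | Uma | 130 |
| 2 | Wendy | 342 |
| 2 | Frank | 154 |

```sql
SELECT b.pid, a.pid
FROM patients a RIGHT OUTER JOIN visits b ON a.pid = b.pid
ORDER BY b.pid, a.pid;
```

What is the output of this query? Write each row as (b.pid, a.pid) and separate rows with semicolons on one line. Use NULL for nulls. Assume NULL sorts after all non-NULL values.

(2, NULL); (2, NULL); (2, NULL); (3, NULL); (4, 4); (6, NULL); (NULL, NULL)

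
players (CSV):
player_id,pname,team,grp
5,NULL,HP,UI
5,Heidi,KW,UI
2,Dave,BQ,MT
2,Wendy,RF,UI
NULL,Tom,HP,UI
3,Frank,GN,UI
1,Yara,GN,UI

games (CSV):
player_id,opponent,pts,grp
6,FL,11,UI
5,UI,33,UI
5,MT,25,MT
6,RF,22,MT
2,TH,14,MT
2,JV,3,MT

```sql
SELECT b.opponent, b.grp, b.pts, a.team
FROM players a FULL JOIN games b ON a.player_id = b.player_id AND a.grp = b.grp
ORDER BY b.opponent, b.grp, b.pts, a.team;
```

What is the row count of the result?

FULL OUTER JOIN keeps every row from both sides; unmatched rows get NULL for the other side's columns.
Matching on a.player_id = b.player_id AND a.grp = b.grp. A NULL in a compared column never satisfies the condition.
Matched pairs: 4; unmatched a rows kept: 4; unmatched b rows kept: 3.
Total: 4 matched + 7 padded = 11 rows.

11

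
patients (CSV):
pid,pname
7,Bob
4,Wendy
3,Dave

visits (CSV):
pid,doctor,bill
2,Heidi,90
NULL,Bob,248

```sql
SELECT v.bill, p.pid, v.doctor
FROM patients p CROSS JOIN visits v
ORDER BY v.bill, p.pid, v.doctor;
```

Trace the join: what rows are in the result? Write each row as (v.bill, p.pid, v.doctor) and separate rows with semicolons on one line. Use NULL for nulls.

(90, 3, Heidi); (90, 4, Heidi); (90, 7, Heidi); (248, 3, Bob); (248, 4, Bob); (248, 7, Bob)

CROSS JOIN pairs every row of `patients` with every row of `visits`: 3 × 2 = 6 rows.
After projecting and ordering:
v.bill | p.pid | v.doctor
90 | 3 | Heidi
90 | 4 | Heidi
90 | 7 | Heidi
248 | 3 | Bob
248 | 4 | Bob
248 | 7 | Bob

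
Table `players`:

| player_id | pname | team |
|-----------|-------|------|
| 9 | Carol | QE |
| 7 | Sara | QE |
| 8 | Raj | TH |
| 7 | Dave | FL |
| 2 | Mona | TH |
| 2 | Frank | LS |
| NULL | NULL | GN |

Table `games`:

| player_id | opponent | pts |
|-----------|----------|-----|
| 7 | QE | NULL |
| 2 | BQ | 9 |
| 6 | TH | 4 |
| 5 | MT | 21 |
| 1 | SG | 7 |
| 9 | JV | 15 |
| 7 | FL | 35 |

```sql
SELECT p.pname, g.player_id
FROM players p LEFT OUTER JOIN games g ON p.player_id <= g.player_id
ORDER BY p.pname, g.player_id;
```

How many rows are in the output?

LEFT JOIN keeps every row from `players`; unmatched rows get NULL for `games`'s columns.
Matching on p.player_id <= g.player_id. A NULL in a compared column never satisfies the condition.
Matched pairs: 20; unmatched p rows kept: 1.
Total: 20 matched + 1 padded = 21 rows.

21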